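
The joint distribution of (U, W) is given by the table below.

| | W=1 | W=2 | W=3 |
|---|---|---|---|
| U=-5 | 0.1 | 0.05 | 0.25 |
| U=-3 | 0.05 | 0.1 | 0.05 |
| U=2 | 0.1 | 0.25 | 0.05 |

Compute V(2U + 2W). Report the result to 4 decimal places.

E[U] = -1.8,  E[W] = 2.1,  E[UW] = -4.45
V(U) = 13.4 − (-1.8)² = 10.16;  V(W) = 5 − (2.1)² = 0.59
cov(U,W) = -4.45 − (-1.8)(2.1) = -0.67
V(2U + 2W) = (2)²·10.16 + (2)²·0.59 + 2·(2)·(2)·-0.67 = 37.64

37.6400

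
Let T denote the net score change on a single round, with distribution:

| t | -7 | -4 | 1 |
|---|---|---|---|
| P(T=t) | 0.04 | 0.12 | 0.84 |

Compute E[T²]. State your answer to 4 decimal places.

4.7200

E[T²] = (-7)²(0.04) + (-4)²(0.12) + (1)²(0.84) = 4.72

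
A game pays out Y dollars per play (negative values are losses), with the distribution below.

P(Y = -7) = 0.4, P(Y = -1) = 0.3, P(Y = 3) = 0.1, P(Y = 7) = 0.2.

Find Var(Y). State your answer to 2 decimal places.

E[Y] = (-7)(0.4) + (-1)(0.3) + (3)(0.1) + (7)(0.2) = -1.4
E[Y²] = (-7)²(0.4) + (-1)²(0.3) + (3)²(0.1) + (7)²(0.2) = 30.6
Var(Y) = E[Y²] − (E[Y])² = 30.6 − (-1.4)² = 28.64

28.64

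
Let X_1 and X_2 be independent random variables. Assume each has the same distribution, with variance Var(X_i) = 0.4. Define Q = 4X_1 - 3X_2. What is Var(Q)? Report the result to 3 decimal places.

10.000

By independence, Var(Q) = (4)²Var(X_1) + (-3)²Var(X_2)
= (4)²·0.4 + (-3)²·0.4 = 10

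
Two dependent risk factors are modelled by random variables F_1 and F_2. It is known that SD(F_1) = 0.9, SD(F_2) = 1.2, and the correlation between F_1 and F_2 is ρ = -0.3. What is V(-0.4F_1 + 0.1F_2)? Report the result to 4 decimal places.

V(F_1) = (0.9)² = 0.81;  V(F_2) = (1.2)² = 1.44
Cov(F_1,F_2) = ρ·SD(F_1)·SD(F_2) = -0.3·0.9·1.2 = -0.324
V(-0.4F_1 + 0.1F_2) = (-0.4)²·V(F_1) + (0.1)²·V(F_2) + 2·(-0.4)·(0.1)·Cov(F_1,F_2)
= 0.16·0.81 + 0.01·1.44 + -0.08·-0.324 = 0.16992

0.1699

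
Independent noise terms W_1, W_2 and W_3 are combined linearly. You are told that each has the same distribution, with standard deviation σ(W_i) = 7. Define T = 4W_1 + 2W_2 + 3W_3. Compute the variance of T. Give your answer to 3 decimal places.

1421.000

V(W_i) = (7)² = 49
By independence, V(T) = (4)²V(W_1) + (2)²V(W_2) + (3)²V(W_3)
= (4)²·49 + (2)²·49 + (3)²·49 = 1421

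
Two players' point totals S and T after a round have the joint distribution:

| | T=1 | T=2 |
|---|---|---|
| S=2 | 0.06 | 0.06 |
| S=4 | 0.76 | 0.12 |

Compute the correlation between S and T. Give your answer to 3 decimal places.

E[S] = 3.76,  E[T] = 1.18
E[ST] = 4.36
Cov(S,T) = E[ST] − E[S]E[T] = 4.36 − (3.76)(1.18) = -0.0768
Var(S) = 0.4224,  Var(T) = 0.1476
ρ = -0.0768 / √(0.4224·0.1476) ≈ -0.308

-0.308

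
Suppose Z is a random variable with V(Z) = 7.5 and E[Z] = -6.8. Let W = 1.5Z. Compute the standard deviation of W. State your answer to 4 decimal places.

4.1079

V(1.5Z) = (1.5)²·7.5 = 16.875
SD(W) = √16.875 ≈ 4.1079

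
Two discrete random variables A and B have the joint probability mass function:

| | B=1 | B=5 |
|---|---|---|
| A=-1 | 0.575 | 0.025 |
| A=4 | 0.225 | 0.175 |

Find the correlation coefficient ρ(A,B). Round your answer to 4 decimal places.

0.4848

E[A] = 1,  E[B] = 1.8
E[AB] = 3.7
Cov(A,B) = E[AB] − E[A]E[B] = 3.7 − (1)(1.8) = 1.9
Var(A) = 6,  Var(B) = 2.56
ρ = 1.9 / √(6·2.56) ≈ 0.4848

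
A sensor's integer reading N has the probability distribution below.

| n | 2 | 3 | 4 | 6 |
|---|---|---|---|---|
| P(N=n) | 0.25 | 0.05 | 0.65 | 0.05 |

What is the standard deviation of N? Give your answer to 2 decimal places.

1.02

E[N] = (2)(0.25) + (3)(0.05) + (4)(0.65) + (6)(0.05) = 3.55
E[N²] = (2)²(0.25) + (3)²(0.05) + (4)²(0.65) + (6)²(0.05) = 13.65
Var(N) = E[N²] − (E[N])² = 13.65 − (3.55)² = 1.0475
SD(N) = √1.0475 ≈ 1.02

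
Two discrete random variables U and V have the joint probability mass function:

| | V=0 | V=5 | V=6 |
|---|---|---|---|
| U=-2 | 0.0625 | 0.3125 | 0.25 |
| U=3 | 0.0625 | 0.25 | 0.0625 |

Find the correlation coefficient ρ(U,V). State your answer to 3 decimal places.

E[U] = -0.125,  E[V] = 4.6875
E[UV] = -1.25
Cov(U,V) = E[UV] − E[U]E[V] = -1.25 − (-0.125)(4.6875) = -0.6640625
Var(U) = 5.859375,  Var(V) = 3.33984375
ρ = -0.6640625 / √(5.859375·3.33984375) ≈ -0.150

-0.150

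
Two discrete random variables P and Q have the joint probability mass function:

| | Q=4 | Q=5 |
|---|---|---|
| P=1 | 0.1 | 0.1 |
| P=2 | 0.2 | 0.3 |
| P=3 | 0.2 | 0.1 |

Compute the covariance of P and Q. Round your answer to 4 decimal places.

-0.0500

E[P] = 2.1,  E[Q] = 4.5
E[PQ] = 9.4
Cov(P,Q) = E[PQ] − E[P]E[Q] = 9.4 − (2.1)(4.5) = -0.05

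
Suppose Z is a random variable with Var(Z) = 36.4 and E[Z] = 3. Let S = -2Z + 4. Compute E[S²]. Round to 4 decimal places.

149.6000

E[-2Z + 4] = -2·3 + 4 = -2
Var(-2Z + 4) = (-2)²·36.4 = 145.6
E[S²] = Var(S) + (E[S])² = 145.6 + (-2)² = 149.6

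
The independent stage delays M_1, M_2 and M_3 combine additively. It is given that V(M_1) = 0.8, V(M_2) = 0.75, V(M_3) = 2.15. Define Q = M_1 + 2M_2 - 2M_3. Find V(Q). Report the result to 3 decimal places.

By independence, V(Q) = (1)²V(M_1) + (2)²V(M_2) + (-2)²V(M_3)
= (1)²·0.8 + (2)²·0.75 + (-2)²·2.15 = 12.4

12.400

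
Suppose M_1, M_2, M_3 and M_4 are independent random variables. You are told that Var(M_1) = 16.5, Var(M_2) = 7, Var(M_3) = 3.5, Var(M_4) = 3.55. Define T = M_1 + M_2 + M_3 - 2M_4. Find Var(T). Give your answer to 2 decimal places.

41.20

By independence, Var(T) = (1)²Var(M_1) + (1)²Var(M_2) + (1)²Var(M_3) + (-2)²Var(M_4)
= (1)²·16.5 + (1)²·7 + (1)²·3.5 + (-2)²·3.55 = 41.2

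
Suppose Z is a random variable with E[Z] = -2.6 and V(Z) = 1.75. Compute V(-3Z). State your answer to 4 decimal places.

V(-3Z) = (-3)²·V(Z) = 9·1.75 = 15.75

15.7500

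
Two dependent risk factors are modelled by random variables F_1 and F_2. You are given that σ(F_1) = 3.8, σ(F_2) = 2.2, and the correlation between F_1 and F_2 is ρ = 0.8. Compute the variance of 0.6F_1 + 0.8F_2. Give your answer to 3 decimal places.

14.716

Var(F_1) = (3.8)² = 14.44;  Var(F_2) = (2.2)² = 4.84
Cov(F_1,F_2) = ρ·σ(F_1)·σ(F_2) = 0.8·3.8·2.2 = 6.688
Var(0.6F_1 + 0.8F_2) = (0.6)²·Var(F_1) + (0.8)²·Var(F_2) + 2·(0.6)·(0.8)·Cov(F_1,F_2)
= 0.36·14.44 + 0.64·4.84 + 0.96·6.688 = 14.71648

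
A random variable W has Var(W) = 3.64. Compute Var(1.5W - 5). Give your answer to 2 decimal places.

Var(1.5W - 5) = (1.5)²·Var(W) = 2.25·3.64 = 8.19

8.19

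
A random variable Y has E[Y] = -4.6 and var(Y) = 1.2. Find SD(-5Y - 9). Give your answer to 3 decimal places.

var(-5Y - 9) = (-5)²·1.2 = 30
SD(-5Y - 9) = √30 ≈ 5.477

5.477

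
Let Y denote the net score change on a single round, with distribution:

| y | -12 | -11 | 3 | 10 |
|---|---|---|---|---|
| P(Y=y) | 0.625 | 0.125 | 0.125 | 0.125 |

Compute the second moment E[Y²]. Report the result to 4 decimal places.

118.7500

E[Y²] = (-12)²(0.625) + (-11)²(0.125) + (3)²(0.125) + (10)²(0.125) = 118.75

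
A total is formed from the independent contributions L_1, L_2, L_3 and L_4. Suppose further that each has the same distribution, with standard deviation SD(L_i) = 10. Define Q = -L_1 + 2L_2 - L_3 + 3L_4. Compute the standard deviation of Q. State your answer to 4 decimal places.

var(L_i) = (10)² = 100
By independence, var(Q) = (-1)²var(L_1) + (2)²var(L_2) + (-1)²var(L_3) + (3)²var(L_4)
= (-1)²·100 + (2)²·100 + (-1)²·100 + (3)²·100 = 1500
SD(Q) = √1500 ≈ 38.7298

38.7298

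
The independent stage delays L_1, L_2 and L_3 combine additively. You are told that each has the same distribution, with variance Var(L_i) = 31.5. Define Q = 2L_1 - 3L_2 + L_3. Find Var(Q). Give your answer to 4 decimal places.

By independence, Var(Q) = (2)²Var(L_1) + (-3)²Var(L_2) + (1)²Var(L_3)
= (2)²·31.5 + (-3)²·31.5 + (1)²·31.5 = 441

441.0000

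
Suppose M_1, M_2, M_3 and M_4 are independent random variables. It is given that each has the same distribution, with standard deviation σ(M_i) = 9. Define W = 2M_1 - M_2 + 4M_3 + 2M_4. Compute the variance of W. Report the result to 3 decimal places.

2025.000

Var(M_i) = (9)² = 81
By independence, Var(W) = (2)²Var(M_1) + (-1)²Var(M_2) + (4)²Var(M_3) + (2)²Var(M_4)
= (2)²·81 + (-1)²·81 + (4)²·81 + (2)²·81 = 2025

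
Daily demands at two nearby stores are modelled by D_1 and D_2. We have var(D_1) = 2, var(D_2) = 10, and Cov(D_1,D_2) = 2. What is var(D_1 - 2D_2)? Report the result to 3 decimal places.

var(D_1 - 2D_2) = (1)²·var(D_1) + (-2)²·var(D_2) + 2·(1)·(-2)·Cov(D_1,D_2)
= 1·2 + 4·10 + -4·2 = 34

34.000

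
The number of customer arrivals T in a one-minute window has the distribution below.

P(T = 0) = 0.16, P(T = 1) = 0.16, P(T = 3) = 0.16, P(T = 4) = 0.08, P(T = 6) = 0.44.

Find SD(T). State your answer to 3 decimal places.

E[T] = (0)(0.16) + (1)(0.16) + (3)(0.16) + (4)(0.08) + (6)(0.44) = 3.6
E[T²] = (0)²(0.16) + (1)²(0.16) + (3)²(0.16) + (4)²(0.08) + (6)²(0.44) = 18.72
Var(T) = E[T²] − (E[T])² = 18.72 − (3.6)² = 5.76
SD(T) = √5.76 ≈ 2.400

2.400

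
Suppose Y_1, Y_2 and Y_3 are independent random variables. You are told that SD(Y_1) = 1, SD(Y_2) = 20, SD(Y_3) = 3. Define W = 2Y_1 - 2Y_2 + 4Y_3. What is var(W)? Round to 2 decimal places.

var(Y_1) = 1, var(Y_2) = 400, var(Y_3) = 9
By independence, var(W) = (2)²var(Y_1) + (-2)²var(Y_2) + (4)²var(Y_3)
= (2)²·1 + (-2)²·400 + (4)²·9 = 1748

1748.00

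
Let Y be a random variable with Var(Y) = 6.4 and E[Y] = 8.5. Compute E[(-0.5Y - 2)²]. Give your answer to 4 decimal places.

40.6625

E[-0.5Y - 2] = -0.5·8.5 − 2 = -6.25
Var(-0.5Y - 2) = (-0.5)²·6.4 = 1.6
E[(-0.5Y - 2)²] = Var((-0.5Y - 2)) + (E[(-0.5Y - 2)])² = 1.6 + (-6.25)² = 40.6625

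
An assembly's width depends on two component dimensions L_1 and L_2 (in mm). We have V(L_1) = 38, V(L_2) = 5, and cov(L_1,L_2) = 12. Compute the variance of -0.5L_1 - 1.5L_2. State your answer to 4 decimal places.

38.7500

V(-0.5L_1 - 1.5L_2) = (-0.5)²·V(L_1) + (-1.5)²·V(L_2) + 2·(-0.5)·(-1.5)·cov(L_1,L_2)
= 0.25·38 + 2.25·5 + 1.5·12 = 38.75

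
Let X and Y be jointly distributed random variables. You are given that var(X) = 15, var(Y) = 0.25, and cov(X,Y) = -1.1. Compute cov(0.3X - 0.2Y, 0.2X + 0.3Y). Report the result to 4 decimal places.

0.8300

cov(0.3X - 0.2Y, 0.2X + 0.3Y) = (0.3)(0.2)var(X) + (-0.2)(0.3)var(Y) + [(0.3)(0.3) + (-0.2)(0.2)]cov(X,Y)
= 0.06·15 + -0.06·0.25 + 0.05·-1.1 = 0.83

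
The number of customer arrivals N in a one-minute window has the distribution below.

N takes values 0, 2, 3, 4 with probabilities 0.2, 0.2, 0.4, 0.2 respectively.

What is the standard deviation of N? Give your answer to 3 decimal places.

1.356

E[N] = (0)(0.2) + (2)(0.2) + (3)(0.4) + (4)(0.2) = 2.4
E[N²] = (0)²(0.2) + (2)²(0.2) + (3)²(0.4) + (4)²(0.2) = 7.6
V(N) = E[N²] − (E[N])² = 7.6 − (2.4)² = 1.84
SD(N) = √1.84 ≈ 1.356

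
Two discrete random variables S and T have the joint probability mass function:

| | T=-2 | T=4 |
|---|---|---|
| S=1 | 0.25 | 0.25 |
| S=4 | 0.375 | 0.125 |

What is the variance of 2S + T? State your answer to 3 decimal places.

E[S] = 2.5,  E[T] = 0.25,  E[ST] = -0.5
var(S) = 8.5 − (2.5)² = 2.25;  var(T) = 8.5 − (0.25)² = 8.4375
Cov(S,T) = -0.5 − (2.5)(0.25) = -1.125
var(2S + T) = (2)²·2.25 + (1)²·8.4375 + 2·(2)·(1)·-1.125 = 12.9375

12.938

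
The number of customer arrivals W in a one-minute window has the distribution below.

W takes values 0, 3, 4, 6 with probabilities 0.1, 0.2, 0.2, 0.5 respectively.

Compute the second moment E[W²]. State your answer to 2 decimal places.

E[W²] = (0)²(0.1) + (3)²(0.2) + (4)²(0.2) + (6)²(0.5) = 23

23.00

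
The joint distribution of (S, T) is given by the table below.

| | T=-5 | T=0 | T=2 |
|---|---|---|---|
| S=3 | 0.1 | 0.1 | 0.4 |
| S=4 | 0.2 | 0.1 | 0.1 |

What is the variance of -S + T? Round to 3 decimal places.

10.690

E[S] = 3.4,  E[T] = -0.5,  E[ST] = -2.3
var(S) = 11.8 − (3.4)² = 0.24;  var(T) = 9.5 − (-0.5)² = 9.25
cov(S,T) = -2.3 − (3.4)(-0.5) = -0.6
var(-S + T) = (-1)²·0.24 + (1)²·9.25 + 2·(-1)·(1)·-0.6 = 10.69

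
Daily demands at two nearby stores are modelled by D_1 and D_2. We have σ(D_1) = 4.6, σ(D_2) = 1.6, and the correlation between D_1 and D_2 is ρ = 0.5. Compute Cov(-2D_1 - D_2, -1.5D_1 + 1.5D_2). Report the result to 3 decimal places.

54.120

var(D_1) = (4.6)² = 21.16;  var(D_2) = (1.6)² = 2.56
Cov(D_1,D_2) = ρ·σ(D_1)·σ(D_2) = 0.5·4.6·1.6 = 3.68
Cov(-2D_1 - D_2, -1.5D_1 + 1.5D_2) = (-2)(-1.5)var(D_1) + (-1)(1.5)var(D_2) + [(-2)(1.5) + (-1)(-1.5)]Cov(D_1,D_2)
= 3·21.16 + -1.5·2.56 + -1.5·3.68 = 54.12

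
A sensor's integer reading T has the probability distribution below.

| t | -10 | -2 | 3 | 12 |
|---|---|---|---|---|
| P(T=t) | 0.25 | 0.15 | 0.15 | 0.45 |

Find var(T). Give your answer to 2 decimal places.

82.45

E[T] = (-10)(0.25) + (-2)(0.15) + (3)(0.15) + (12)(0.45) = 3.05
E[T²] = (-10)²(0.25) + (-2)²(0.15) + (3)²(0.15) + (12)²(0.45) = 91.75
var(T) = E[T²] − (E[T])² = 91.75 − (3.05)² = 82.4475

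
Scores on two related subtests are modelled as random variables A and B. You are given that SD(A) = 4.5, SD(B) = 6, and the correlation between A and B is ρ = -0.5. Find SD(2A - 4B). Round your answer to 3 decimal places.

29.547

Var(A) = (4.5)² = 20.25;  Var(B) = (6)² = 36
Cov(A,B) = ρ·SD(A)·SD(B) = -0.5·4.5·6 = -13.5
Var(2A - 4B) = (2)²·Var(A) + (-4)²·Var(B) + 2·(2)·(-4)·Cov(A,B)
= 4·20.25 + 16·36 + -16·-13.5 = 873
SD(2A - 4B) = √873 ≈ 29.547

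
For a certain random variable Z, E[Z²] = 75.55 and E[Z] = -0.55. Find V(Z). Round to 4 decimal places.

75.2475

V(Z) = 75.55 − (-0.55)² = 75.2475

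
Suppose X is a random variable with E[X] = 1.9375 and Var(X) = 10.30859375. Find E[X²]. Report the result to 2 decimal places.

E[X²] = Var(X) + (E[X])² = 10.30859375 + (1.9375)² = 14.0625

14.06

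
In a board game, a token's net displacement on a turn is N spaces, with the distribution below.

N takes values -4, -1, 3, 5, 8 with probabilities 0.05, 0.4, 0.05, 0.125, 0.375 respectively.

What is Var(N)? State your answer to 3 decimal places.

E[N] = (-4)(0.05) + (-1)(0.4) + (3)(0.05) + (5)(0.125) + (8)(0.375) = 3.175
E[N²] = (-4)²(0.05) + (-1)²(0.4) + (3)²(0.05) + (5)²(0.125) + (8)²(0.375) = 28.775
Var(N) = E[N²] − (E[N])² = 28.775 − (3.175)² = 18.694375

18.694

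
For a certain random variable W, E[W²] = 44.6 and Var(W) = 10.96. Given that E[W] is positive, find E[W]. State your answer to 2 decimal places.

5.80

(E[W])² = E[W²] − Var(W) = 44.6 − 10.96 = 33.64
E[W] = √33.64 = 5.8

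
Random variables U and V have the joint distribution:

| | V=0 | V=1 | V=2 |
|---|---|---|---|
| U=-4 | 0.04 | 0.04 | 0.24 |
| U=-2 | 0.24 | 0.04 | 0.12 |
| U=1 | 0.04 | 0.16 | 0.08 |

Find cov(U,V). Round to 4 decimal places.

-0.3040

E[U] = -1.8,  E[V] = 1.12
E[UV] = -2.32
cov(U,V) = E[UV] − E[U]E[V] = -2.32 − (-1.8)(1.12) = -0.304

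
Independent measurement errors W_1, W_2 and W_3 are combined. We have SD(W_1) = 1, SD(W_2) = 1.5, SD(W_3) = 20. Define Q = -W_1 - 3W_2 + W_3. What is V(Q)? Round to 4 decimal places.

V(W_1) = 1, V(W_2) = 2.25, V(W_3) = 400
By independence, V(Q) = (-1)²V(W_1) + (-3)²V(W_2) + (1)²V(W_3)
= (-1)²·1 + (-3)²·2.25 + (1)²·400 = 421.25

421.2500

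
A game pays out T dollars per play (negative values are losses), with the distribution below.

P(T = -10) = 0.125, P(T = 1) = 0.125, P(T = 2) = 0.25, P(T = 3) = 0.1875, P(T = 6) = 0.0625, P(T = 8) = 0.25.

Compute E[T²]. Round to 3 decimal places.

E[T²] = (-10)²(0.125) + (1)²(0.125) + (2)²(0.25) + (3)²(0.1875) + (6)²(0.0625) + (8)²(0.25) = 33.5625

33.563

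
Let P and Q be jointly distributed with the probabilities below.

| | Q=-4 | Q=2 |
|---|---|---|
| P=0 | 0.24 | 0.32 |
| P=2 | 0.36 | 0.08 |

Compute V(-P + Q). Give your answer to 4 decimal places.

11.9296

E[P] = 0.88,  E[Q] = -1.6,  E[PQ] = -2.56
V(P) = 1.76 − (0.88)² = 0.9856;  V(Q) = 11.2 − (-1.6)² = 8.64
Cov(P,Q) = -2.56 − (0.88)(-1.6) = -1.152
V(-P + Q) = (-1)²·0.9856 + (1)²·8.64 + 2·(-1)·(1)·-1.152 = 11.9296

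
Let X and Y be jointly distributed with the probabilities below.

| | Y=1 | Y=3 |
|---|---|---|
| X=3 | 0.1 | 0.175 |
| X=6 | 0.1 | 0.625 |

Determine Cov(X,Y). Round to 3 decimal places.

0.270

E[X] = 5.175,  E[Y] = 2.6
E[XY] = 13.725
Cov(X,Y) = E[XY] − E[X]E[Y] = 13.725 − (5.175)(2.6) = 0.27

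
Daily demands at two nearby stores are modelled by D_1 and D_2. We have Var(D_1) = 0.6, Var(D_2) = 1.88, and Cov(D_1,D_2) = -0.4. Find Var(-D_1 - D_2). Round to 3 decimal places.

Var(-D_1 - D_2) = (-1)²·Var(D_1) + (-1)²·Var(D_2) + 2·(-1)·(-1)·Cov(D_1,D_2)
= 1·0.6 + 1·1.88 + 2·-0.4 = 1.68

1.680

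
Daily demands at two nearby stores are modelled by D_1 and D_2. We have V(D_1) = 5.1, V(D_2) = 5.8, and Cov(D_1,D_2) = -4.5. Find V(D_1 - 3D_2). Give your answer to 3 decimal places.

V(D_1 - 3D_2) = (1)²·V(D_1) + (-3)²·V(D_2) + 2·(1)·(-3)·Cov(D_1,D_2)
= 1·5.1 + 9·5.8 + -6·-4.5 = 84.3

84.300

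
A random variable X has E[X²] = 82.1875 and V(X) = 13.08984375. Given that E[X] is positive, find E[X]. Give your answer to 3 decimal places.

8.313

(E[X])² = E[X²] − V(X) = 82.1875 − 13.08984375 = 69.09765625
E[X] = √69.09765625 = 8.3125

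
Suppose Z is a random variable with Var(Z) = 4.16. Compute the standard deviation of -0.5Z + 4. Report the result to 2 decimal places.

Var(-0.5Z + 4) = (-0.5)²·4.16 = 1.04
SD(-0.5Z + 4) = √1.04 ≈ 1.02

1.02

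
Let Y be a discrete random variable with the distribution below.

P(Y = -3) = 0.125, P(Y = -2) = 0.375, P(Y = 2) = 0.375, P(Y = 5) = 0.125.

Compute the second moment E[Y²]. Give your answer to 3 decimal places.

E[Y²] = (-3)²(0.125) + (-2)²(0.375) + (2)²(0.375) + (5)²(0.125) = 7.25

7.250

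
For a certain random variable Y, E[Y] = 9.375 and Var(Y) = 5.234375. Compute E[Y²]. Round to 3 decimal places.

E[Y²] = Var(Y) + (E[Y])² = 5.234375 + (9.375)² = 93.125

93.125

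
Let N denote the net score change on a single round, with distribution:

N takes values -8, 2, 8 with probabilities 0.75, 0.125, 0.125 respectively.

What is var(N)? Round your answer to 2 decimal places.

E[N] = (-8)(0.75) + (2)(0.125) + (8)(0.125) = -4.75
E[N²] = (-8)²(0.75) + (2)²(0.125) + (8)²(0.125) = 56.5
var(N) = E[N²] − (E[N])² = 56.5 − (-4.75)² = 33.9375

33.94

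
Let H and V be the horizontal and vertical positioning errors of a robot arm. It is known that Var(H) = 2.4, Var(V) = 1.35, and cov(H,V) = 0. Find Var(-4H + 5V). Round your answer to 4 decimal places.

Var(-4H + 5V) = (-4)²·Var(H) + (5)²·Var(V) + 2·(-4)·(5)·cov(H,V)
= 16·2.4 + 25·1.35 + -40·0 = 72.15

72.1500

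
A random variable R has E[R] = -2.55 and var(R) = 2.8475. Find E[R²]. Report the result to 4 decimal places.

E[R²] = var(R) + (E[R])² = 2.8475 + (-2.55)² = 9.35

9.3500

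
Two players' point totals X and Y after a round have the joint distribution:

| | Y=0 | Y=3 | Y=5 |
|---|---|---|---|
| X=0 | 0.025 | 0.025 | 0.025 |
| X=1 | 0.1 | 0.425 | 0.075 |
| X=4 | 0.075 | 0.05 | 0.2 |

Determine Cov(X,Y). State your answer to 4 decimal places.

0.5500

E[X] = 1.9,  E[Y] = 3
E[XY] = 6.25
Cov(X,Y) = E[XY] − E[X]E[Y] = 6.25 − (1.9)(3) = 0.55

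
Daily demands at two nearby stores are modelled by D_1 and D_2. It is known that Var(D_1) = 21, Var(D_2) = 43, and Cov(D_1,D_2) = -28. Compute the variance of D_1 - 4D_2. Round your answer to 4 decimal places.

Var(D_1 - 4D_2) = (1)²·Var(D_1) + (-4)²·Var(D_2) + 2·(1)·(-4)·Cov(D_1,D_2)
= 1·21 + 16·43 + -8·-28 = 933

933.0000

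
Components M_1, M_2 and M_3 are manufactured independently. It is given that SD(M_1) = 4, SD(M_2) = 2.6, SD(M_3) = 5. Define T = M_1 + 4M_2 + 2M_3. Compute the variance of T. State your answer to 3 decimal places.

224.160

var(M_1) = 16, var(M_2) = 6.76, var(M_3) = 25
By independence, var(T) = (1)²var(M_1) + (4)²var(M_2) + (2)²var(M_3)
= (1)²·16 + (4)²·6.76 + (2)²·25 = 224.16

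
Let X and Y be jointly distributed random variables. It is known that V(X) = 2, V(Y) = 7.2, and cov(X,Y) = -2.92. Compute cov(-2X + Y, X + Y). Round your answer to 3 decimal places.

cov(-2X + Y, X + Y) = (-2)(1)V(X) + (1)(1)V(Y) + [(-2)(1) + (1)(1)]cov(X,Y)
= -2·2 + 1·7.2 + -1·-2.92 = 6.12

6.120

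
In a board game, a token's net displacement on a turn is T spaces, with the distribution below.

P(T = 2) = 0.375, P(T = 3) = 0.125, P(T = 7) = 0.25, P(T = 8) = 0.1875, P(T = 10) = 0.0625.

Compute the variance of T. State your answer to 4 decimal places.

E[T] = (2)(0.375) + (3)(0.125) + (7)(0.25) + (8)(0.1875) + (10)(0.0625) = 5
E[T²] = (2)²(0.375) + (3)²(0.125) + (7)²(0.25) + (8)²(0.1875) + (10)²(0.0625) = 33.125
Var(T) = E[T²] − (E[T])² = 33.125 − (5)² = 8.125

8.1250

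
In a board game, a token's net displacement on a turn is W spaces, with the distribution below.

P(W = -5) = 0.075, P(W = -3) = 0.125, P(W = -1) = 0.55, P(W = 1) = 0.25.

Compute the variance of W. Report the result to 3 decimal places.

2.698

E[W] = (-5)(0.075) + (-3)(0.125) + (-1)(0.55) + (1)(0.25) = -1.05
E[W²] = (-5)²(0.075) + (-3)²(0.125) + (-1)²(0.55) + (1)²(0.25) = 3.8
V(W) = E[W²] − (E[W])² = 3.8 − (-1.05)² = 2.6975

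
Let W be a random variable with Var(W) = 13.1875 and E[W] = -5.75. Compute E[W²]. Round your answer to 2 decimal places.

46.25

E[W²] = Var(W) + (E[W])² = 13.1875 + (-5.75)² = 46.25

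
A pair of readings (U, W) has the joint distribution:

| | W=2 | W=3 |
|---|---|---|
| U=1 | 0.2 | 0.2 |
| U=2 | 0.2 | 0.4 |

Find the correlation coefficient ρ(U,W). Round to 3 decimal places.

E[U] = 1.6,  E[W] = 2.6
E[UW] = 4.2
Cov(U,W) = E[UW] − E[U]E[W] = 4.2 − (1.6)(2.6) = 0.04
Var(U) = 0.24,  Var(W) = 0.24
ρ = 0.04 / √(0.24·0.24) ≈ 0.167

0.167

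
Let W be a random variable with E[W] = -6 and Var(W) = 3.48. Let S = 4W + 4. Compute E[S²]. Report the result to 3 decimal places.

E[4W + 4] = 4·-6 + 4 = -20
Var(4W + 4) = (4)²·3.48 = 55.68
E[S²] = Var(S) + (E[S])² = 55.68 + (-20)² = 455.68

455.680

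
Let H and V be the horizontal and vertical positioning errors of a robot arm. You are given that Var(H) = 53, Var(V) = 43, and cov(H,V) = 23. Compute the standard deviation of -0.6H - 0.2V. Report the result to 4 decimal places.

Var(-0.6H - 0.2V) = (-0.6)²·Var(H) + (-0.2)²·Var(V) + 2·(-0.6)·(-0.2)·cov(H,V)
= 0.36·53 + 0.04·43 + 0.24·23 = 26.32
sd(-0.6H - 0.2V) = √26.32 ≈ 5.1303

5.1303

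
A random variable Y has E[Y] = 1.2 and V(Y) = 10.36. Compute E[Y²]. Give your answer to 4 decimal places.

11.8000

E[Y²] = V(Y) + (E[Y])² = 10.36 + (1.2)² = 11.8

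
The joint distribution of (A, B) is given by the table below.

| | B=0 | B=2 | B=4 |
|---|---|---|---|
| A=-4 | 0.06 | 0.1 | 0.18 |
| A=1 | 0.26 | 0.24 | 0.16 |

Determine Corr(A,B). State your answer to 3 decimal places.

E[A] = -0.7,  E[B] = 2.04
E[AB] = -2.56
Cov(A,B) = E[AB] − E[A]E[B] = -2.56 − (-0.7)(2.04) = -1.132
Var(A) = 5.61,  Var(B) = 2.6384
ρ = -1.132 / √(5.61·2.6384) ≈ -0.294

-0.294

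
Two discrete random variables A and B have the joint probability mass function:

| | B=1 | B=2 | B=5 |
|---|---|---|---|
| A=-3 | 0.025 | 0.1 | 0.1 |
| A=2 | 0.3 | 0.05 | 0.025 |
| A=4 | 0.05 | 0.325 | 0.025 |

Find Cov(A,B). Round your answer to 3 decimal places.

E[A] = 1.675,  E[B] = 2.075
E[AB] = 2.175
Cov(A,B) = E[AB] − E[A]E[B] = 2.175 − (1.675)(2.075) = -1.300625

-1.301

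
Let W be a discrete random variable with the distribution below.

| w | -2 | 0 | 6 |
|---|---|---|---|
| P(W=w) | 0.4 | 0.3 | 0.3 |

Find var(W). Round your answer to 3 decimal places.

11.400

E[W] = (-2)(0.4) + (0)(0.3) + (6)(0.3) = 1
E[W²] = (-2)²(0.4) + (0)²(0.3) + (6)²(0.3) = 12.4
var(W) = E[W²] − (E[W])² = 12.4 − (1)² = 11.4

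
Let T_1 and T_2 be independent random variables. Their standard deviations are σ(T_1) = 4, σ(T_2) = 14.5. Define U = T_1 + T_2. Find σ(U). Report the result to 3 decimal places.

V(T_1) = 16, V(T_2) = 210.25
By independence, V(U) = (1)²V(T_1) + (1)²V(T_2)
= (1)²·16 + (1)²·210.25 = 226.25
σ(U) = √226.25 ≈ 15.042

15.042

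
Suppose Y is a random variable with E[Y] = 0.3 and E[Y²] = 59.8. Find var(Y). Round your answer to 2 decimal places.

var(Y) = 59.8 − (0.3)² = 59.71

59.71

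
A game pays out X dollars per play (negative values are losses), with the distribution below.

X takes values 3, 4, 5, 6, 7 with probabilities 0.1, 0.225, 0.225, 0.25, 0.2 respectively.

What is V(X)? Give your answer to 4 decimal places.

1.6244

E[X] = (3)(0.1) + (4)(0.225) + (5)(0.225) + (6)(0.25) + (7)(0.2) = 5.225
E[X²] = (3)²(0.1) + (4)²(0.225) + (5)²(0.225) + (6)²(0.25) + (7)²(0.2) = 28.925
V(X) = E[X²] − (E[X])² = 28.925 − (5.225)² = 1.624375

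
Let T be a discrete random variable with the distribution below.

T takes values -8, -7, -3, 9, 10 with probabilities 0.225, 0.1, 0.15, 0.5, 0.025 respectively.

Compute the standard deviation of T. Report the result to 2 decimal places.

7.77

E[T] = (-8)(0.225) + (-7)(0.1) + (-3)(0.15) + (9)(0.5) + (10)(0.025) = 1.8
E[T²] = (-8)²(0.225) + (-7)²(0.1) + (-3)²(0.15) + (9)²(0.5) + (10)²(0.025) = 63.65
Var(T) = E[T²] − (E[T])² = 63.65 − (1.8)² = 60.41
sd(T) = √60.41 ≈ 7.77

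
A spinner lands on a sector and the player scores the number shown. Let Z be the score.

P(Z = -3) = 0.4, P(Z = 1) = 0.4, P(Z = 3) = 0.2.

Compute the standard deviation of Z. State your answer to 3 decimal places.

2.400

E[Z] = (-3)(0.4) + (1)(0.4) + (3)(0.2) = -0.2
E[Z²] = (-3)²(0.4) + (1)²(0.4) + (3)²(0.2) = 5.8
Var(Z) = E[Z²] − (E[Z])² = 5.8 − (-0.2)² = 5.76
σ(Z) = √5.76 ≈ 2.400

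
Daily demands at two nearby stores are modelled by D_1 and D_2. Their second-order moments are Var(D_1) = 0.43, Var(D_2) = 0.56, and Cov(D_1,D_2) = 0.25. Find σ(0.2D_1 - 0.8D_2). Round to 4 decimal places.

0.5437

Var(0.2D_1 - 0.8D_2) = (0.2)²·Var(D_1) + (-0.8)²·Var(D_2) + 2·(0.2)·(-0.8)·Cov(D_1,D_2)
= 0.04·0.43 + 0.64·0.56 + -0.32·0.25 = 0.2956
σ(0.2D_1 - 0.8D_2) = √0.2956 ≈ 0.5437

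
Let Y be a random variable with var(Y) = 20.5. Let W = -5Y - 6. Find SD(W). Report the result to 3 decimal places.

var(-5Y - 6) = (-5)²·20.5 = 512.5
SD(W) = √512.5 ≈ 22.638

22.638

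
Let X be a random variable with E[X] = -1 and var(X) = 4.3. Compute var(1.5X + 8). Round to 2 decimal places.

9.68

var(1.5X + 8) = (1.5)²·var(X) = 2.25·4.3 = 9.675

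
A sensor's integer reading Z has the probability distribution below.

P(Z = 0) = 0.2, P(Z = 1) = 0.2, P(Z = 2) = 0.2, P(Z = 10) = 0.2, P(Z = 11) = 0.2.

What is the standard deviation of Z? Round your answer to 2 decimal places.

4.71

E[Z] = (0)(0.2) + (1)(0.2) + (2)(0.2) + (10)(0.2) + (11)(0.2) = 4.8
E[Z²] = (0)²(0.2) + (1)²(0.2) + (2)²(0.2) + (10)²(0.2) + (11)²(0.2) = 45.2
var(Z) = E[Z²] − (E[Z])² = 45.2 − (4.8)² = 22.16
SD(Z) = √22.16 ≈ 4.71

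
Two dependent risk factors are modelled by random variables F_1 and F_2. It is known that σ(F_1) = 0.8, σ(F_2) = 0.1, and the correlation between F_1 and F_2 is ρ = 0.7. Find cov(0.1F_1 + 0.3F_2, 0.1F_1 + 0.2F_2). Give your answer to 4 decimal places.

0.0098

Var(F_1) = (0.8)² = 0.64;  Var(F_2) = (0.1)² = 0.01
cov(F_1,F_2) = ρ·σ(F_1)·σ(F_2) = 0.7·0.8·0.1 = 0.056
cov(0.1F_1 + 0.3F_2, 0.1F_1 + 0.2F_2) = (0.1)(0.1)Var(F_1) + (0.3)(0.2)Var(F_2) + [(0.1)(0.2) + (0.3)(0.1)]cov(F_1,F_2)
= 0.01·0.64 + 0.06·0.01 + 0.05·0.056 = 0.0098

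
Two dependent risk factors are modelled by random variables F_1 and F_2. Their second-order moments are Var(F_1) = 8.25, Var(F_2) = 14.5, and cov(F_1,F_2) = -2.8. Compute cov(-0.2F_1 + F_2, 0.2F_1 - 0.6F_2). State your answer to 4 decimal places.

cov(-0.2F_1 + F_2, 0.2F_1 - 0.6F_2) = (-0.2)(0.2)Var(F_1) + (1)(-0.6)Var(F_2) + [(-0.2)(-0.6) + (1)(0.2)]cov(F_1,F_2)
= -0.04·8.25 + -0.6·14.5 + 0.32·-2.8 = -9.926

-9.9260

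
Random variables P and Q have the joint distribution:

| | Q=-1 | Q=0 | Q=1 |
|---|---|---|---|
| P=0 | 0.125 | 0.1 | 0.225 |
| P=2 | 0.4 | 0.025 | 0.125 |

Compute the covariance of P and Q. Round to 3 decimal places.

E[P] = 1.1,  E[Q] = -0.175
E[PQ] = -0.55
Cov(P,Q) = E[PQ] − E[P]E[Q] = -0.55 − (1.1)(-0.175) = -0.3575

-0.358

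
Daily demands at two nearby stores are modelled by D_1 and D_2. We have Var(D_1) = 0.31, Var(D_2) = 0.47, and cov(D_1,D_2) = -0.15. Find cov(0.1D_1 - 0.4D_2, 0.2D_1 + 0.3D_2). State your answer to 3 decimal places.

-0.043

cov(0.1D_1 - 0.4D_2, 0.2D_1 + 0.3D_2) = (0.1)(0.2)Var(D_1) + (-0.4)(0.3)Var(D_2) + [(0.1)(0.3) + (-0.4)(0.2)]cov(D_1,D_2)
= 0.02·0.31 + -0.12·0.47 + -0.05·-0.15 = -0.0427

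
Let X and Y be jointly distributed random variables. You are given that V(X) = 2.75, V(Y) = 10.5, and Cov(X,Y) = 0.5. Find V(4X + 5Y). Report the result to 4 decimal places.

V(4X + 5Y) = (4)²·V(X) + (5)²·V(Y) + 2·(4)·(5)·Cov(X,Y)
= 16·2.75 + 25·10.5 + 40·0.5 = 326.5

326.5000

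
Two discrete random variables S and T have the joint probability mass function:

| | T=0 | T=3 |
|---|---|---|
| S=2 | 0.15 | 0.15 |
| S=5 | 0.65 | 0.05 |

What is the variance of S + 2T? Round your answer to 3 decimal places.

4.410

E[S] = 4.1,  E[T] = 0.6,  E[ST] = 1.65
Var(S) = 18.7 − (4.1)² = 1.89;  Var(T) = 1.8 − (0.6)² = 1.44
cov(S,T) = 1.65 − (4.1)(0.6) = -0.81
Var(S + 2T) = (1)²·1.89 + (2)²·1.44 + 2·(1)·(2)·-0.81 = 4.41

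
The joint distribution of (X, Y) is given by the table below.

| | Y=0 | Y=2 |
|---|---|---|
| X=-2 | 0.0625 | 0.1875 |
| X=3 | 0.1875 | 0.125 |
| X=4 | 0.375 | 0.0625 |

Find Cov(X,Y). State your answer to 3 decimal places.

E[X] = 2.1875,  E[Y] = 0.75
E[XY] = 0.5
Cov(X,Y) = E[XY] − E[X]E[Y] = 0.5 − (2.1875)(0.75) = -1.140625

-1.141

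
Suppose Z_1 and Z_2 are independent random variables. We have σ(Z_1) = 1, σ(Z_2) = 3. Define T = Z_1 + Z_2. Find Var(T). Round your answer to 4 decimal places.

10.0000

Var(Z_1) = 1, Var(Z_2) = 9
By independence, Var(T) = (1)²Var(Z_1) + (1)²Var(Z_2)
= (1)²·1 + (1)²·9 = 10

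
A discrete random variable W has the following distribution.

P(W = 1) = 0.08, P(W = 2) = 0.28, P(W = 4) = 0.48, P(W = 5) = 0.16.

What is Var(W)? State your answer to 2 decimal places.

E[W] = (1)(0.08) + (2)(0.28) + (4)(0.48) + (5)(0.16) = 3.36
E[W²] = (1)²(0.08) + (2)²(0.28) + (4)²(0.48) + (5)²(0.16) = 12.88
Var(W) = E[W²] − (E[W])² = 12.88 − (3.36)² = 1.5904

1.59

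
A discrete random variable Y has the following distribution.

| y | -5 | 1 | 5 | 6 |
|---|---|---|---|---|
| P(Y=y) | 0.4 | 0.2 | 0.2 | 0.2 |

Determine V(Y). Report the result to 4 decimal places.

22.2400

E[Y] = (-5)(0.4) + (1)(0.2) + (5)(0.2) + (6)(0.2) = 0.4
E[Y²] = (-5)²(0.4) + (1)²(0.2) + (5)²(0.2) + (6)²(0.2) = 22.4
V(Y) = E[Y²] − (E[Y])² = 22.4 − (0.4)² = 22.24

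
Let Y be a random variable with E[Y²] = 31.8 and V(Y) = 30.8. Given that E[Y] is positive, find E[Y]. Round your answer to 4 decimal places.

(E[Y])² = E[Y²] − V(Y) = 31.8 − 30.8 = 1
E[Y] = √1 = 1

1.0000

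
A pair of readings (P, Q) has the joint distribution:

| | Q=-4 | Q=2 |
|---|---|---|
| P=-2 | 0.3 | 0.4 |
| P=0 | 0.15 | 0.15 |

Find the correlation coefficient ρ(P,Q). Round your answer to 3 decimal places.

-0.066

E[P] = -1.4,  E[Q] = -0.7
E[PQ] = 0.8
cov(P,Q) = E[PQ] − E[P]E[Q] = 0.8 − (-1.4)(-0.7) = -0.18
var(P) = 0.84,  var(Q) = 8.91
ρ = -0.18 / √(0.84·8.91) ≈ -0.066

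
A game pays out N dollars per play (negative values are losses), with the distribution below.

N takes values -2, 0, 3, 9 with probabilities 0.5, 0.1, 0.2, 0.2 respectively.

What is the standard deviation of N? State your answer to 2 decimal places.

4.25

E[N] = (-2)(0.5) + (0)(0.1) + (3)(0.2) + (9)(0.2) = 1.4
E[N²] = (-2)²(0.5) + (0)²(0.1) + (3)²(0.2) + (9)²(0.2) = 20
V(N) = E[N²] − (E[N])² = 20 − (1.4)² = 18.04
SD(N) = √18.04 ≈ 4.25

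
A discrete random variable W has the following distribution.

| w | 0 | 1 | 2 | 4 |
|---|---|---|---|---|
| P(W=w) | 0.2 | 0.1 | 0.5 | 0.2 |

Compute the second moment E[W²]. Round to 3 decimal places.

5.300

E[W²] = (0)²(0.2) + (1)²(0.1) + (2)²(0.5) + (4)²(0.2) = 5.3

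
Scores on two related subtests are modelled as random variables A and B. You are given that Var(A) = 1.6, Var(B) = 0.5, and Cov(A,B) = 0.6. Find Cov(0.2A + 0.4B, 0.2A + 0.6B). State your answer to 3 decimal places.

Cov(0.2A + 0.4B, 0.2A + 0.6B) = (0.2)(0.2)Var(A) + (0.4)(0.6)Var(B) + [(0.2)(0.6) + (0.4)(0.2)]Cov(A,B)
= 0.04·1.6 + 0.24·0.5 + 0.2·0.6 = 0.304

0.304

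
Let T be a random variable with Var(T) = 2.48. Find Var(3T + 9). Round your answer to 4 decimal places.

22.3200

Var(3T + 9) = (3)²·Var(T) = 9·2.48 = 22.32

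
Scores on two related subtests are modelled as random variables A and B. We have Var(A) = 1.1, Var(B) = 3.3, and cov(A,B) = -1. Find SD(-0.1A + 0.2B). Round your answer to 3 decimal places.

Var(-0.1A + 0.2B) = (-0.1)²·Var(A) + (0.2)²·Var(B) + 2·(-0.1)·(0.2)·cov(A,B)
= 0.01·1.1 + 0.04·3.3 + -0.04·-1 = 0.183
SD(-0.1A + 0.2B) = √0.183 ≈ 0.428

0.428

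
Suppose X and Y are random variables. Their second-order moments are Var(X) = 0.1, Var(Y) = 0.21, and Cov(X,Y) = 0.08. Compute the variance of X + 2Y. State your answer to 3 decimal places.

Var(X + 2Y) = (1)²·Var(X) + (2)²·Var(Y) + 2·(1)·(2)·Cov(X,Y)
= 1·0.1 + 4·0.21 + 4·0.08 = 1.26

1.260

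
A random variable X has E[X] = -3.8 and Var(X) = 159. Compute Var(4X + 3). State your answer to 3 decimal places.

Var(4X + 3) = (4)²·Var(X) = 16·159 = 2544

2544.000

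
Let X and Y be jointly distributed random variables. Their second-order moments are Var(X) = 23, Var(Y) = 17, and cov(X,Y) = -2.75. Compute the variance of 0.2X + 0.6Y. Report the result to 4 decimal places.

6.3800

Var(0.2X + 0.6Y) = (0.2)²·Var(X) + (0.6)²·Var(Y) + 2·(0.2)·(0.6)·cov(X,Y)
= 0.04·23 + 0.36·17 + 0.24·-2.75 = 6.38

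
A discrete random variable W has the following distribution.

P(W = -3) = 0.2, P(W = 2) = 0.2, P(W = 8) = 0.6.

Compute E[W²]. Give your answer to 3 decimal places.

E[W²] = (-3)²(0.2) + (2)²(0.2) + (8)²(0.6) = 41

41.000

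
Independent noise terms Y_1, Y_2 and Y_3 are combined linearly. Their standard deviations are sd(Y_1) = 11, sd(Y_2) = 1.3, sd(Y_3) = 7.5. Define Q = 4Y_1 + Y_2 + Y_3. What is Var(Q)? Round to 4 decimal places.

Var(Y_1) = 121, Var(Y_2) = 1.69, Var(Y_3) = 56.25
By independence, Var(Q) = (4)²Var(Y_1) + (1)²Var(Y_2) + (1)²Var(Y_3)
= (4)²·121 + (1)²·1.69 + (1)²·56.25 = 1993.94

1993.9400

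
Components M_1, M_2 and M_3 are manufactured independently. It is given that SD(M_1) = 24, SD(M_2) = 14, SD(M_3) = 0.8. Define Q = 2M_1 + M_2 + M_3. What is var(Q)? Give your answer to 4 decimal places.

2500.6400

var(M_1) = 576, var(M_2) = 196, var(M_3) = 0.64
By independence, var(Q) = (2)²var(M_1) + (1)²var(M_2) + (1)²var(M_3)
= (2)²·576 + (1)²·196 + (1)²·0.64 = 2500.64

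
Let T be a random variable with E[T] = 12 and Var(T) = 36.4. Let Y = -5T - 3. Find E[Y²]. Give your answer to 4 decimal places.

E[-5T - 3] = -5·12 − 3 = -63
Var(-5T - 3) = (-5)²·36.4 = 910
E[Y²] = Var(Y) + (E[Y])² = 910 + (-63)² = 4879

4879.0000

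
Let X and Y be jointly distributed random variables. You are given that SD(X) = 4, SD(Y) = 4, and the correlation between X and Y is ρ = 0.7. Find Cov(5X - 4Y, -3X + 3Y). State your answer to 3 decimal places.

var(X) = (4)² = 16;  var(Y) = (4)² = 16
Cov(X,Y) = ρ·SD(X)·SD(Y) = 0.7·4·4 = 11.2
Cov(5X - 4Y, -3X + 3Y) = (5)(-3)var(X) + (-4)(3)var(Y) + [(5)(3) + (-4)(-3)]Cov(X,Y)
= -15·16 + -12·16 + 27·11.2 = -129.6

-129.600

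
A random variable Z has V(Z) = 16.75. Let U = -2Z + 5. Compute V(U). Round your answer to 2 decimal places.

67.00

V(-2Z + 5) = (-2)²·V(Z) = 4·16.75 = 67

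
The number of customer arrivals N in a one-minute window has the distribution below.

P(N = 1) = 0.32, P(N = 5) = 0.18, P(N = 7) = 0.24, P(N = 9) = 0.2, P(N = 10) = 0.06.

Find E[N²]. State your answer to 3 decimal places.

E[N²] = (1)²(0.32) + (5)²(0.18) + (7)²(0.24) + (9)²(0.2) + (10)²(0.06) = 38.78

38.780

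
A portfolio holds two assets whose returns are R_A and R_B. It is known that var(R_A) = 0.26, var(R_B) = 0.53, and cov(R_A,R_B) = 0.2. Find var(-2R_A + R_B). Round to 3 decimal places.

0.770

var(-2R_A + R_B) = (-2)²·var(R_A) + (1)²·var(R_B) + 2·(-2)·(1)·cov(R_A,R_B)
= 4·0.26 + 1·0.53 + -4·0.2 = 0.77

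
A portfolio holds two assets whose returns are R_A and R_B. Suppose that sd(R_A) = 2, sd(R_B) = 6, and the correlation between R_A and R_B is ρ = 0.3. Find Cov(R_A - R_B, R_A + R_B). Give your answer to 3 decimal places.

-32.000

Var(R_A) = (2)² = 4;  Var(R_B) = (6)² = 36
Cov(R_A,R_B) = ρ·sd(R_A)·sd(R_B) = 0.3·2·6 = 3.6
Cov(R_A - R_B, R_A + R_B) = (1)(1)Var(R_A) + (-1)(1)Var(R_B) + [(1)(1) + (-1)(1)]Cov(R_A,R_B)
= 1·4 + -1·36 + 0·3.6 = -32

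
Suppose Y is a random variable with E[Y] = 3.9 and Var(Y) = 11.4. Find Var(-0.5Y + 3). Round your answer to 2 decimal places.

2.85

Var(-0.5Y + 3) = (-0.5)²·Var(Y) = 0.25·11.4 = 2.85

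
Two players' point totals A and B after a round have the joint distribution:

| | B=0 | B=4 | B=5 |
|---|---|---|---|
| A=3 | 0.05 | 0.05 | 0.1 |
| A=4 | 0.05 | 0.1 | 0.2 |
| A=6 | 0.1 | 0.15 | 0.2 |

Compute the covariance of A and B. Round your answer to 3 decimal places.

-0.090

E[A] = 4.7,  E[B] = 3.7
E[AB] = 17.3
Cov(A,B) = E[AB] − E[A]E[B] = 17.3 − (4.7)(3.7) = -0.09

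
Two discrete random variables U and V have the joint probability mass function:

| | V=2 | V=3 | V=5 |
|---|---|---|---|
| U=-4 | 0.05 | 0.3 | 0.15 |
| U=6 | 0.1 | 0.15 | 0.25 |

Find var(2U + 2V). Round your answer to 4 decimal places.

111.3100

E[U] = 1,  E[V] = 3.65,  E[UV] = 4.4
var(U) = 26 − (1)² = 25;  var(V) = 14.65 − (3.65)² = 1.3275
Cov(U,V) = 4.4 − (1)(3.65) = 0.75
var(2U + 2V) = (2)²·25 + (2)²·1.3275 + 2·(2)·(2)·0.75 = 111.31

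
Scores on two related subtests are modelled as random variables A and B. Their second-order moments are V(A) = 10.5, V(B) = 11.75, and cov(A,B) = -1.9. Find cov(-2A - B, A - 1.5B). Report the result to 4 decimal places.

-7.1750

cov(-2A - B, A - 1.5B) = (-2)(1)V(A) + (-1)(-1.5)V(B) + [(-2)(-1.5) + (-1)(1)]cov(A,B)
= -2·10.5 + 1.5·11.75 + 2·-1.9 = -7.175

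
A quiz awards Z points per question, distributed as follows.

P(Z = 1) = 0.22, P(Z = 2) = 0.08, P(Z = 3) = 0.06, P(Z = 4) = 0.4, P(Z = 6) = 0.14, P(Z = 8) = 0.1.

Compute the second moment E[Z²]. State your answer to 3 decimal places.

18.920

E[Z²] = (1)²(0.22) + (2)²(0.08) + (3)²(0.06) + (4)²(0.4) + (6)²(0.14) + (8)²(0.1) = 18.92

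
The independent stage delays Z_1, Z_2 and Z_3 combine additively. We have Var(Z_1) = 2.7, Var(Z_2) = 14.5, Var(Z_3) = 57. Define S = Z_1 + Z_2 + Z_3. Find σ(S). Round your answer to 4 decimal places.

8.6139

By independence, Var(S) = (1)²Var(Z_1) + (1)²Var(Z_2) + (1)²Var(Z_3)
= (1)²·2.7 + (1)²·14.5 + (1)²·57 = 74.2
σ(S) = √74.2 ≈ 8.6139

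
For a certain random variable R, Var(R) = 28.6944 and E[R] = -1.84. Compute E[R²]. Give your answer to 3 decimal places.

32.080

E[R²] = Var(R) + (E[R])² = 28.6944 + (-1.84)² = 32.08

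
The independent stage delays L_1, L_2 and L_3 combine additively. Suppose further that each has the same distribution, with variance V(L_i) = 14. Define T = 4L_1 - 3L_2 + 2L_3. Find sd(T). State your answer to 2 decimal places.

20.15

By independence, V(T) = (4)²V(L_1) + (-3)²V(L_2) + (2)²V(L_3)
= (4)²·14 + (-3)²·14 + (2)²·14 = 406
sd(T) = √406 ≈ 20.15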